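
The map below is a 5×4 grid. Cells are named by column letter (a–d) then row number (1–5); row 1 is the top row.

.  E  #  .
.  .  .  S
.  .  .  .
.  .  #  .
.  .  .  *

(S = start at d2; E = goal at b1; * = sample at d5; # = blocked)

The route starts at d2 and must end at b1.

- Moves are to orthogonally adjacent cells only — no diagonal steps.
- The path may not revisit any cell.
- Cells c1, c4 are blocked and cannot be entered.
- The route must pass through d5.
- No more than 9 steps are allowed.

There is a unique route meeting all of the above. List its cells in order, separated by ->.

The 9-move cap with required stops at d5 leaves no slack for detours.
Route from d2: 3× down (reaching d5), 2× left (reaching b5), 4× up (reaching b1) — 9 moves in all.
Check: all required cells visited; 9 ≤ 9 moves.

d2 -> d3 -> d4 -> d5 -> c5 -> b5 -> b4 -> b3 -> b2 -> b1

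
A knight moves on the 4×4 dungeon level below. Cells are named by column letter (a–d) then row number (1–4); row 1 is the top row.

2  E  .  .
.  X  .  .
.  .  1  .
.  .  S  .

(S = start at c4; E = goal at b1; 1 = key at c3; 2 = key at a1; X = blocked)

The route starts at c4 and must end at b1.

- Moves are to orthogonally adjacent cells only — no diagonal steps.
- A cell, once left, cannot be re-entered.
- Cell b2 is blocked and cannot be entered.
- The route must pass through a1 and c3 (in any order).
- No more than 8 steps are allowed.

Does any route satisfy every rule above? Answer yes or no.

yes

One route that works: c4 → c3 → b3 → a3 → a2 → a1 → b1.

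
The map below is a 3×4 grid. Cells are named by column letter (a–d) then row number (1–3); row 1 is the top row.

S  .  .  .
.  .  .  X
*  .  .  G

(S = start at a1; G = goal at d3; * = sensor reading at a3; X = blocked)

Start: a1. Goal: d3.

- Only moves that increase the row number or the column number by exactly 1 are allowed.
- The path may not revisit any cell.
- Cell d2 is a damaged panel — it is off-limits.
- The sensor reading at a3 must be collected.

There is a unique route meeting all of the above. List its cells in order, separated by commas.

Moves only go right or down, so the column and row indices never decrease.
Route from a1: 2× down (reaching a3), 3× right (reaching d3) — 5 moves in all.
Check: all required cells visited.

a1, a2, a3, b3, c3, d3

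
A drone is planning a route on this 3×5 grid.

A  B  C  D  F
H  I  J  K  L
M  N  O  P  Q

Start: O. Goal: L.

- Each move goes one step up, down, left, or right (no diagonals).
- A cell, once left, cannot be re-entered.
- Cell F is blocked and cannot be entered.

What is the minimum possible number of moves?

3

The Manhattan distance from O to L is |3−2| + |3−5| = 3, so at least 3 moves are needed.
A route of 3 moves achieves this: O → J → K → L.
Since 3 matches the lower bound, it is optimal.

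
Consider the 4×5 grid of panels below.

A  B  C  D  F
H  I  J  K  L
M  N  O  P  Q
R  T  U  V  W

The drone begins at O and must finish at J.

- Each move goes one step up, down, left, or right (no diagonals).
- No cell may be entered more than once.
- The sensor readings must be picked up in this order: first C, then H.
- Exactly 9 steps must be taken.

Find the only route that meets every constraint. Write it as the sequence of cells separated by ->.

The waypoints must appear in the order C, H, with no cell reused.
Route from O: right 1 to P, up 2 to D, left 3 to A, down 1 to H, right 2 to J — 9 moves in all.
Check: order respected (C at step 4, H at step 7); 9 moves as required.

O -> P -> K -> D -> C -> B -> A -> H -> I -> J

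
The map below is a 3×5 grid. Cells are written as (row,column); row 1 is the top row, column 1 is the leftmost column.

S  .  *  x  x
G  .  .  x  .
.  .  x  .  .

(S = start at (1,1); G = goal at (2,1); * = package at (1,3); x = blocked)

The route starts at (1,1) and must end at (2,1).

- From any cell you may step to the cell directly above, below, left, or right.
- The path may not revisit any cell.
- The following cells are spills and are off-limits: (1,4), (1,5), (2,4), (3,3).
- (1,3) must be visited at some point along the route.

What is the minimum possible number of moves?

Any route passes through (1,3) somewhere between (1,1) and (2,1). Summing Manhattan distances along the two legs ((1,1) → (1,3) → (2,1)) gives a lower bound of 2 + 3 = 5 moves.
A route of 5 moves achieves this: (1,1) → (1,2) → (1,3) → (2,3) → (2,2) → (2,1).
Since 5 matches the lower bound, it is optimal.

5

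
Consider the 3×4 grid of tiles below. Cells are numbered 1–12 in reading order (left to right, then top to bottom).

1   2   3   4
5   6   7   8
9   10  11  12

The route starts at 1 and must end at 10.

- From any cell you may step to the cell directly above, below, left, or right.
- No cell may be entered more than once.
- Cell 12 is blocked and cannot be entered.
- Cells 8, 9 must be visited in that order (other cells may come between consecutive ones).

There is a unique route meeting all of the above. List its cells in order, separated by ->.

The waypoints must appear in the order 8, 9, with no cell reused.
Route from 1: right 3 to 4, down 1 to 8, left 3 to 5, down 1 to 9, right 1 to 10 — 9 moves in all.
Check: order respected (8 at step 4, 9 at step 8).

1 -> 2 -> 3 -> 4 -> 8 -> 7 -> 6 -> 5 -> 9 -> 10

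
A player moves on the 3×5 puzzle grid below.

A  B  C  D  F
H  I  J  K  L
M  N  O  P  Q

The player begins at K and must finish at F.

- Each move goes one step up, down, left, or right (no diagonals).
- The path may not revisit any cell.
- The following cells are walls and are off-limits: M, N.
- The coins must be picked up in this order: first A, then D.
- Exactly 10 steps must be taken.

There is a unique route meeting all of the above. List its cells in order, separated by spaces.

K P O J I H A B C D F

The waypoints must appear in the order A, D, with no cell reused.
Route from K: down 1 to P, left 1 to O, up 1 to J, left 2 to H, up 1 to A, right 4 to F — 10 moves in all.
Check: order respected (A at step 6, D at step 9); 10 moves as required.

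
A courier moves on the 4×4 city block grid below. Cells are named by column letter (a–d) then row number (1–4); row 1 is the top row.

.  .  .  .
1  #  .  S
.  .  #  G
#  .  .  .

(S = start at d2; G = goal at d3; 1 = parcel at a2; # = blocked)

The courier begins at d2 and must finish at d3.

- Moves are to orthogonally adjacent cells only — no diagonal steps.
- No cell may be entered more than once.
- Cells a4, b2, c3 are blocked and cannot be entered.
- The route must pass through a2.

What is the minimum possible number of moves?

11

Any route passes through a2 somewhere between d2 and d3. Summing Manhattan distances along the two legs (d2 → a2 → d3) gives a lower bound of 3 + 4 = 7 moves.
That bound ignores the blocked cells. Measuring each leg by the fewest moves that actually steer around them (d2→a2: 5; a2→d3: 6) raises the lower bound to 11.
A route of 11 moves exists: d2 → d1 → c1 → b1 → a1 → a2 → a3 → b3 → b4 → c4 → d4 → d3.
Since 11 matches that lower bound, it is optimal.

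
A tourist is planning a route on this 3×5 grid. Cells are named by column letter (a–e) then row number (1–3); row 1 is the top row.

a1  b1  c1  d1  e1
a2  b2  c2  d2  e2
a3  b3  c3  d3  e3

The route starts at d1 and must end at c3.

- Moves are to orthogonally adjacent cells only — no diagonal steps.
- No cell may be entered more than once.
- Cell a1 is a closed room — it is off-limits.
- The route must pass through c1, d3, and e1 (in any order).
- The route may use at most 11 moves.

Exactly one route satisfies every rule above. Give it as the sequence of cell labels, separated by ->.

d1 -> e1 -> e2 -> e3 -> d3 -> d2 -> c2 -> c1 -> b1 -> b2 -> b3 -> c3

The budget equals the shortest possible length, so every move has to be on a shortest route through the required cells.
Route from d1: right 1 to e1, down 2 to e3, left 1 to d3, up 1 to d2, left 1 to c2, up 1 to c1, left 1 to b1, down 2 to b3, right 1 to c3 — 11 moves in all.
Check: all required cells visited; 11 ≤ 11 moves.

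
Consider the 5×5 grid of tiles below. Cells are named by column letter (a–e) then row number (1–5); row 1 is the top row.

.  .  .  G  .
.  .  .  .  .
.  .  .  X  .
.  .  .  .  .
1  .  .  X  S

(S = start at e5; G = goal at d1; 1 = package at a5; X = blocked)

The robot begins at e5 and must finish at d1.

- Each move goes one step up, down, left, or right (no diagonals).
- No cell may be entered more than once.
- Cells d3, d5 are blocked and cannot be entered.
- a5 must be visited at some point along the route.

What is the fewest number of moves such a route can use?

Any route passes through a5 somewhere between e5 and d1. Summing Manhattan distances along the two legs (e5 → a5 → d1) gives a lower bound of 4 + 7 = 11 moves.
That bound ignores the blocked cells. Measuring each leg by the fewest moves that actually steer around them (e5→a5: 6; a5→d1: 7) raises the lower bound to 13.
A route of 13 moves exists: e5 → e4 → d4 → c4 → c5 → b5 → a5 → a4 → a3 → a2 → a1 → b1 → c1 → d1.
Since 13 matches that lower bound, it is optimal.

13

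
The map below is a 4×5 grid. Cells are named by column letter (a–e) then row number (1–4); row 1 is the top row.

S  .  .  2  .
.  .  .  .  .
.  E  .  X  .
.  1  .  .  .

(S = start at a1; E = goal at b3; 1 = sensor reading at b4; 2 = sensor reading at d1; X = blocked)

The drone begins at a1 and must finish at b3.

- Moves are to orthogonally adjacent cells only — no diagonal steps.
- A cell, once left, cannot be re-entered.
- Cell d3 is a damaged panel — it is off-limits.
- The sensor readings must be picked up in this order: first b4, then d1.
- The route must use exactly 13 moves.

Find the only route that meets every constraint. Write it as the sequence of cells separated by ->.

The waypoints must appear in the order b4, d1, with no cell reused.
Route from a1: 3× down (reaching a4), 2× right (reaching c4), 2× up (reaching c2), right to d2, up to d1, 2× left (reaching b1), 2× down (reaching b3) — 13 moves in all.
Check: order respected (1 at step 4, 2 at step 9); 13 moves as required.

a1 -> a2 -> a3 -> a4 -> b4 -> c4 -> c3 -> c2 -> d2 -> d1 -> c1 -> b1 -> b2 -> b3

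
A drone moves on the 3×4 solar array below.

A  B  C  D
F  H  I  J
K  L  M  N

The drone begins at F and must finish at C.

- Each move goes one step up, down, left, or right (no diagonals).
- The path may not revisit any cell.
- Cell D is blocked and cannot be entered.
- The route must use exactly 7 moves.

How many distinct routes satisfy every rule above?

Need simple routes of exactly 7 moves from F to C (Manhattan distance 3, so 2 moves are spent on a detour and 2 undoing it).
Enumerating: F A B H L M I C | F K L M I H B C | F K L M N J I C | F H L M N J I C.
That gives 4 routes.

4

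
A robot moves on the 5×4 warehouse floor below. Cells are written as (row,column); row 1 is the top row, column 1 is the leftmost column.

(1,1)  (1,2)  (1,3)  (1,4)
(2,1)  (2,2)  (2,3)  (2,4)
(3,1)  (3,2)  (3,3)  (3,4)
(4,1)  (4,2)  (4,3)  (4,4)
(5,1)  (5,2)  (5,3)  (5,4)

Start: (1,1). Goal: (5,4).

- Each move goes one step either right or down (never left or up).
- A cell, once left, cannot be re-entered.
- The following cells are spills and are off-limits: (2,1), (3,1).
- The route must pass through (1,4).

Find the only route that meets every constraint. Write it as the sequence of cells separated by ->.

(1,1) -> (1,2) -> (1,3) -> (1,4) -> (2,4) -> (3,4) -> (4,4) -> (5,4)

Moves only go right or down, so the column and row indices never decrease.
Route from (1,1): 3× right (reaching (1,4)), 4× down (reaching (5,4)) — 7 moves in all.
Check: all required cells visited.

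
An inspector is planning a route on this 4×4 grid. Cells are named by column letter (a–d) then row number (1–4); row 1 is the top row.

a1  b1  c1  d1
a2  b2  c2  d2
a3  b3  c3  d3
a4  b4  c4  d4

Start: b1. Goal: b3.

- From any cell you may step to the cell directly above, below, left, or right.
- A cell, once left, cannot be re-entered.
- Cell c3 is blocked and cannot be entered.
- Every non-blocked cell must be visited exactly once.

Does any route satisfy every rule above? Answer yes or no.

yes

One route that works: b1 → a1 → a2 → a3 → a4 → b4 → c4 → d4 → d3 → d2 → d1 → c1 → c2 → b2 → b3.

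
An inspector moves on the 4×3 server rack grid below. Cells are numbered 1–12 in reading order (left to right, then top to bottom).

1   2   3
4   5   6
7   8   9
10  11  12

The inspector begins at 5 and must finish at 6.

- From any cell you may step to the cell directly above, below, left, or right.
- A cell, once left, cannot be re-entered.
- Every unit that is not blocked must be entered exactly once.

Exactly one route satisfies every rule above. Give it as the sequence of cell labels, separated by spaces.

5 8 9 12 11 10 7 4 1 2 3 6

Need to visit all 12 open cells exactly once, starting at 5 and ending at 6.
Cell 10 has only two open neighbours (7 and 11), so the path must pass straight through it: one of those is the cell it's entered from and the other is where it exits.
Route from 5: down to 8, right to 9, down to 12, 2× left (reaching 10), 3× up (reaching 1), 2× right (reaching 3), down to 6 — 11 moves in all.
Check: all 12 open cells covered.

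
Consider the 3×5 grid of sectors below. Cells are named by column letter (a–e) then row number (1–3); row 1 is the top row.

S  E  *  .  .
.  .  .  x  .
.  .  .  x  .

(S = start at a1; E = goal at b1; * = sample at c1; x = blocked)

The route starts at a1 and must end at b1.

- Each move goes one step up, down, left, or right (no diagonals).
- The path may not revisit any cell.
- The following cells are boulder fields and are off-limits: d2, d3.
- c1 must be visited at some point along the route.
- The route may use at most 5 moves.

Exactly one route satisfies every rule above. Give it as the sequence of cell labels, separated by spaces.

a1 a2 b2 c2 c1 b1

The budget equals the shortest possible length, so every move has to be on a shortest route through the required cells.
Route from a1: down to a2, 2× right (reaching c2), up to c1, left to b1 — 5 moves in all.
Check: all required cells visited; 5 ≤ 5 moves.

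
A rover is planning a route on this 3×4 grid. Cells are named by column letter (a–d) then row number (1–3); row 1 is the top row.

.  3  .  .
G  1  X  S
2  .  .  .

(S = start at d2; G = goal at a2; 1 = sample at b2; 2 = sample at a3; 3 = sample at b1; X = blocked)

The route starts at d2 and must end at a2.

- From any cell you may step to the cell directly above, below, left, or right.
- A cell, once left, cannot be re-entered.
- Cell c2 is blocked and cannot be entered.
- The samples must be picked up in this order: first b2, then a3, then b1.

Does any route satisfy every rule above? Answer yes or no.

no

Ignoring the required order, 1 revisit-free route from d2 to a2 passes through all of b2, a3, and b1; the waypoint orders that occur are b1 → b2 → a3 (1) — never b2 → a3 → b1.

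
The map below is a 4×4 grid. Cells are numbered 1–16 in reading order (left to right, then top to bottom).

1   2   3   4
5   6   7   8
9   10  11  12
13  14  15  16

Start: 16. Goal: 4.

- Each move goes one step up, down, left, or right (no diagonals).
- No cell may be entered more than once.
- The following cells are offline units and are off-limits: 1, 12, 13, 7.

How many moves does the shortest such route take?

7

The Manhattan distance from 16 to 4 is |4−1| + |4−4| = 3, so at least 3 moves are needed.
That bound ignores the blocked cells. Measuring each leg by the fewest moves that actually steer around them (16→4: 7) raises the lower bound to 7.
A route of 7 moves exists: 16 → 15 → 11 → 10 → 6 → 2 → 3 → 4.
Since 7 matches that lower bound, it is optimal.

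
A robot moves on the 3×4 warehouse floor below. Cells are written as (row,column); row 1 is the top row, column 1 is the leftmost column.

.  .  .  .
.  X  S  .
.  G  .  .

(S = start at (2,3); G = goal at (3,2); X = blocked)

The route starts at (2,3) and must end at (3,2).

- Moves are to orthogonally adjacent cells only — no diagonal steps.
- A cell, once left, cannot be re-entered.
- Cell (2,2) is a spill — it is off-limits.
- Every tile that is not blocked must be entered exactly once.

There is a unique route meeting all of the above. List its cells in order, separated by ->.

Need to visit all 11 open cells exactly once, starting at (2,3) and ending at (3,2).
Route from (2,3): down to (3,3), right to (3,4), 2× up (reaching (1,4)), 3× left (reaching (1,1)), 2× down (reaching (3,1)), right to (3,2) — 10 moves in all.
Check: all 11 open cells covered.

(2,3) -> (3,3) -> (3,4) -> (2,4) -> (1,4) -> (1,3) -> (1,2) -> (1,1) -> (2,1) -> (3,1) -> (3,2)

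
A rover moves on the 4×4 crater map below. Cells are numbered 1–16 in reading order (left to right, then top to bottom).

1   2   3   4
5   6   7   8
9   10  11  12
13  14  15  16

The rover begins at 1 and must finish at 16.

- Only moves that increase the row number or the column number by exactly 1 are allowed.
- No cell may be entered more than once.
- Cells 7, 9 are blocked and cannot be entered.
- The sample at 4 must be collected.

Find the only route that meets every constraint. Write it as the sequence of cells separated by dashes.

Moves only go right or down, so the column and row indices never decrease.
Route from 1: 3× right (reaching 4), 3× down (reaching 16) — 6 moves in all.
Check: all required cells visited.

1 - 2 - 3 - 4 - 8 - 12 - 16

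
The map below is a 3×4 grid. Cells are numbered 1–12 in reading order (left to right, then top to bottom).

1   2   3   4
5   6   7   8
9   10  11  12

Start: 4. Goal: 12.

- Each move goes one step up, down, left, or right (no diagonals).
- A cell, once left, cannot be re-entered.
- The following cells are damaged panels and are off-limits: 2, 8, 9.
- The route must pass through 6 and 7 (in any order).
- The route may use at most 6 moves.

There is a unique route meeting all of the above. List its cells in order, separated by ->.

4 -> 3 -> 7 -> 6 -> 10 -> 11 -> 12

The 6-move cap with required stops at 6, 7 leaves no slack for detours.
Route from 4: left 1 to 3, down 1 to 7, left 1 to 6, down 1 to 10, right 2 to 12 — 6 moves in all.
Check: all required cells visited; 6 ≤ 6 moves.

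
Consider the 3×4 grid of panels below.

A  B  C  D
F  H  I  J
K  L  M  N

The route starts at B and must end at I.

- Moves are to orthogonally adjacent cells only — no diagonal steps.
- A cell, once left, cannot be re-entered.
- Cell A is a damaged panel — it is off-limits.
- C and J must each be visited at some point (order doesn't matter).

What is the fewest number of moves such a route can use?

4

Any route passes through C and J in some order between B and I. Summing Manhattan distances along each leg and taking the cheapest ordering (B → C → J → I) gives a lower bound of 1 + 2 + 1 = 4 moves.
A route of 4 moves achieves this: B → C → D → J → I.
Since 4 matches the lower bound, it is optimal.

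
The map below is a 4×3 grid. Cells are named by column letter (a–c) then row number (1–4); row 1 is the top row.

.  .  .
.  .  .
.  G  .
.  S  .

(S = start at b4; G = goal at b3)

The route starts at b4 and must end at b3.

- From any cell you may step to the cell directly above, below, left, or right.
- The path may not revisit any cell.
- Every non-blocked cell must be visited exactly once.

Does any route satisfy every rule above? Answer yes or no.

Exhausting the options from b4, every branch either would have to re-enter a cell already used or reaches the goal with a constraint still unmet.

no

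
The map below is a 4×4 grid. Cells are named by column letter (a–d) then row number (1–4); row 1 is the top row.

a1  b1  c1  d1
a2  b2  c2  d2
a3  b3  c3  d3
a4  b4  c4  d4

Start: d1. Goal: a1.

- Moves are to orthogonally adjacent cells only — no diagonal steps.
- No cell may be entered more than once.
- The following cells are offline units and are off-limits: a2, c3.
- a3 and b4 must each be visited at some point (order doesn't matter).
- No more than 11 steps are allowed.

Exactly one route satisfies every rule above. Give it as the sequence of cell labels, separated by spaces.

d1 d2 d3 d4 c4 b4 a4 a3 b3 b2 b1 a1

Any route must reach a3 and b4 and still end at a1 within 11 moves, so the order of the required stops is forced.
Route from d1: down 3 to d4, left 3 to a4, up 1 to a3, right 1 to b3, up 2 to b1, left 1 to a1 — 11 moves in all.
Check: all required cells visited; 11 ≤ 11 moves.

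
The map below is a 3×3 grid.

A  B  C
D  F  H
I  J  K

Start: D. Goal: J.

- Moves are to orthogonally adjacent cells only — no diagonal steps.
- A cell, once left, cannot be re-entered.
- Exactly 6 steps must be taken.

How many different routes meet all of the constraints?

Need simple routes of exactly 6 moves from D to J (Manhattan distance 2, so 2 moves are spent on a detour and 2 undoing it).
Enumerating: D A B F H K J | D A B C H K J | D A B C H F J | D F B C H K J.
That gives 4 routes.

4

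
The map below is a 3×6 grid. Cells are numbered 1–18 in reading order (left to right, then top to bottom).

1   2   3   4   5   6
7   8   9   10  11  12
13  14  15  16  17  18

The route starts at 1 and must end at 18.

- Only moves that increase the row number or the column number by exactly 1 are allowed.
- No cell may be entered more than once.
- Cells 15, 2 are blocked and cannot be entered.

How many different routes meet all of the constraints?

A right/down-only route from 1 to 18 makes exactly 2 down-moves and 5 right-moves in some order.
With no other constraints that would be C(7,2) = 21 routes.
Subtract routes through each blocked cell (inclusion–exclusion for overlaps): − through 2: 15 − through 15: 6 + through 2&15: 3 → 3.
That gives 3 routes.

3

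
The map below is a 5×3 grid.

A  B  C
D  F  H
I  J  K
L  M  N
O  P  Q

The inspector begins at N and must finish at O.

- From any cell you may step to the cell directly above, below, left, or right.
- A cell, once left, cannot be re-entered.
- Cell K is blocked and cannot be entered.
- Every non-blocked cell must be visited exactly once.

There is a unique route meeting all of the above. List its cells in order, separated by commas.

Need to visit all 14 open cells exactly once, starting at N and ending at O.
Route from N: down to Q, left to P, 3× up (reaching F), right to H, up to C, 2× left (reaching A), 4× down (reaching O) — 13 moves in all.
Check: all 14 open cells covered.

N, Q, P, M, J, F, H, C, B, A, D, I, L, O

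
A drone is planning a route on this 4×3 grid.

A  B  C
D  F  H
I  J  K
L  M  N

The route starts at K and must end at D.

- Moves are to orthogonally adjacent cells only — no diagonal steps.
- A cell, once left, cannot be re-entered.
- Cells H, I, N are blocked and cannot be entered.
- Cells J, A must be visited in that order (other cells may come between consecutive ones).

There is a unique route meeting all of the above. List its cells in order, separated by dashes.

K - J - F - B - A - D

The waypoints must appear in the order J, A, with no cell reused.
Route from K: left to J, 2× up (reaching B), left to A, down to D — 5 moves in all.
Check: order respected (J at step 1, A at step 4).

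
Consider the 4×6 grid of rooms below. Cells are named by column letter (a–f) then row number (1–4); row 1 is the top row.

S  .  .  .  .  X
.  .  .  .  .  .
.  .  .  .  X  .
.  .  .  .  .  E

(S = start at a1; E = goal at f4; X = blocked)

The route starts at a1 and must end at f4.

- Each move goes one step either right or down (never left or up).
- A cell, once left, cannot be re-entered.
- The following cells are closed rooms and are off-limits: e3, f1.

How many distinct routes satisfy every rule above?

A right/down-only route from a1 to f4 makes exactly 3 down-moves and 5 right-moves in some order.
With no other constraints that would be C(8,3) = 56 routes.
Subtract routes through each blocked cell (inclusion–exclusion for overlaps): − through f1: 1 − through e3: 30 → 25.
That gives 25 routes.

25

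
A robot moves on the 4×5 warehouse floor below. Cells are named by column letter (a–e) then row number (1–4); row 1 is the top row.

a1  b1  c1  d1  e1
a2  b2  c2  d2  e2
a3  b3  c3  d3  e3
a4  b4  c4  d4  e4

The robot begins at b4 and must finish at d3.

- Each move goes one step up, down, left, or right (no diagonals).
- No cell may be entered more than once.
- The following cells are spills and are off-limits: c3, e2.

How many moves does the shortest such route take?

3

The Manhattan distance from b4 to d3 is |4−3| + |2−4| = 3, so at least 3 moves are needed.
A route of 3 moves achieves this: b4 → c4 → d4 → d3.
Since 3 matches the lower bound, it is optimal.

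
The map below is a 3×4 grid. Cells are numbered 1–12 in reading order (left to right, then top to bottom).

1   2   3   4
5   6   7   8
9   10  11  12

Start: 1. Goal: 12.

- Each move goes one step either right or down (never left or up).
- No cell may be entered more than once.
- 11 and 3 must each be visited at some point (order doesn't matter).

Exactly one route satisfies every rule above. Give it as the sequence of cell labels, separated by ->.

1 -> 2 -> 3 -> 7 -> 11 -> 12

Moves only go right or down, so the column and row indices never decrease.
Route from 1: right 2 to 3, down 2 to 11, right 1 to 12 — 5 moves in all.
Check: all required cells visited.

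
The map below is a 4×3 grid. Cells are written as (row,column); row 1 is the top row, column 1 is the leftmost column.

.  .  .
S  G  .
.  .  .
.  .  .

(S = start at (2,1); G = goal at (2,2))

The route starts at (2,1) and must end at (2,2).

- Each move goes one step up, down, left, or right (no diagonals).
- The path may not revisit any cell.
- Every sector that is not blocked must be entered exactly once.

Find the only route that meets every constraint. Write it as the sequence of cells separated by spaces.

(2,1) (1,1) (1,2) (1,3) (2,3) (3,3) (4,3) (4,2) (4,1) (3,1) (3,2) (2,2)

Need to visit all 12 open cells exactly once, starting at (2,1) and ending at (2,2).
Route from (2,1): up to (1,1), 2× right (reaching (1,3)), 3× down (reaching (4,3)), 2× left (reaching (4,1)), up to (3,1), right to (3,2), up to (2,2) — 11 moves in all.
Check: all 12 open cells covered.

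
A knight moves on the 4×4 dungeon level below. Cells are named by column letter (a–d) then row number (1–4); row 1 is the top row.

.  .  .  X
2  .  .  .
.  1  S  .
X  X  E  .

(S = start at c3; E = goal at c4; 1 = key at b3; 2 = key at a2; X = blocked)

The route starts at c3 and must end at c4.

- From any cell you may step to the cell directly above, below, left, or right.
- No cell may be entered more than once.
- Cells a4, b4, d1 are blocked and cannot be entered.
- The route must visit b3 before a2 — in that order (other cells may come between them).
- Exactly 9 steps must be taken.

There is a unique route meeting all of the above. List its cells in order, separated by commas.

The waypoints must appear in the order b3, a2, with no cell reused.
Route from c3: 2× left (reaching a3), up to a2, 3× right (reaching d2), 2× down (reaching d4), left to c4 — 9 moves in all.
Check: order respected (1 at step 1, 2 at step 3); 9 moves as required.

c3, b3, a3, a2, b2, c2, d2, d3, d4, c4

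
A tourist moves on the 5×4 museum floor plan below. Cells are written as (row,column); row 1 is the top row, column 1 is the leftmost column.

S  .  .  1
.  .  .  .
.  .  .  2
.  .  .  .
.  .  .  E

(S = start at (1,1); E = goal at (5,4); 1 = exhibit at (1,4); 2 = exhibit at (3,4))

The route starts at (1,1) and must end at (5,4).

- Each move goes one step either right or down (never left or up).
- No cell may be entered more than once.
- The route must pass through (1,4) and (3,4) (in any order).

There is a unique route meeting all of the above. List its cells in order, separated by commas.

Moves only go right or down, so the column and row indices never decrease.
Route from (1,1): 3× right (reaching (1,4)), 4× down (reaching (5,4)) — 7 moves in all.
Check: all required cells visited.

(1,1), (1,2), (1,3), (1,4), (2,4), (3,4), (4,4), (5,4)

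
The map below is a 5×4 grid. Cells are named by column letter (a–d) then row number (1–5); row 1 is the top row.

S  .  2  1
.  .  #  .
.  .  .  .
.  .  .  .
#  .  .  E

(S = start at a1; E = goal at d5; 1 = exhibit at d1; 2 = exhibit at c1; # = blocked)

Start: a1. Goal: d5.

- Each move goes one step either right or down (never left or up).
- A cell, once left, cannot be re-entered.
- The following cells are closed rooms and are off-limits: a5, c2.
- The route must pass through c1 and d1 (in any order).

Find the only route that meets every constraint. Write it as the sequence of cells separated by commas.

a1, b1, c1, d1, d2, d3, d4, d5

Moves only go right or down, so the column and row indices never decrease.
Route from a1: right 3 to d1, down 4 to d5 — 7 moves in all.
Check: all required cells visited.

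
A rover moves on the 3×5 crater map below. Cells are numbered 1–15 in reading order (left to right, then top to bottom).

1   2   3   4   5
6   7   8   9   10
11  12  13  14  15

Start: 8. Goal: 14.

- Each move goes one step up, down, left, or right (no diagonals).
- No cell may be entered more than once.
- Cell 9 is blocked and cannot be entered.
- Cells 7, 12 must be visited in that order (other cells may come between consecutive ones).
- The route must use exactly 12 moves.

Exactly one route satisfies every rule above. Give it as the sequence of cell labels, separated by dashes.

The waypoints must appear in the order 7, 12, with no cell reused.
Route from 8: left 1 to 7, down 1 to 12, left 1 to 11, up 2 to 1, right 4 to 5, down 2 to 15, left 1 to 14 — 12 moves in all.
Check: order respected (7 at step 1, 12 at step 2); 12 moves as required.

8 - 7 - 12 - 11 - 6 - 1 - 2 - 3 - 4 - 5 - 10 - 15 - 14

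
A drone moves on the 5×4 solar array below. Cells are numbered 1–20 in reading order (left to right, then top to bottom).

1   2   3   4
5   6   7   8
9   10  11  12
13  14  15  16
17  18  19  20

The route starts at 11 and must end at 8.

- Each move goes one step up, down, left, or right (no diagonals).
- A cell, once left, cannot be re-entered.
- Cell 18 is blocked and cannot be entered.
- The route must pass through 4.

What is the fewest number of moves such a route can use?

Any route passes through 4 somewhere between 11 and 8. Summing Manhattan distances along the two legs (11 → 4 → 8) gives a lower bound of 3 + 1 = 4 moves.
A route of 4 moves achieves this: 11 → 7 → 3 → 4 → 8.
Since 4 matches the lower bound, it is optimal.

4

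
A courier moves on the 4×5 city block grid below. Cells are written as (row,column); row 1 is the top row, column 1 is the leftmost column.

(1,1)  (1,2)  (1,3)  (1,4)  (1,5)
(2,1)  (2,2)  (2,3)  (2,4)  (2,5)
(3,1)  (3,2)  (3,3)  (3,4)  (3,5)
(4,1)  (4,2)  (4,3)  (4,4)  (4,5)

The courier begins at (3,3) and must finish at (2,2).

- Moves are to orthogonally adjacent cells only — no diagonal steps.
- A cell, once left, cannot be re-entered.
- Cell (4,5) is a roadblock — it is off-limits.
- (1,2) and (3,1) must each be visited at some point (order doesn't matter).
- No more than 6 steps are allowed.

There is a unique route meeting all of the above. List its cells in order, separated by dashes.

Any route must reach (1,2) and (3,1) and still end at (2,2) within 6 moves, so the order of the required stops is forced.
Route from (3,3): left 2 to (3,1), up 2 to (1,1), right 1 to (1,2), down 1 to (2,2) — 6 moves in all.
Check: all required cells visited; 6 ≤ 6 moves.

(3,3) - (3,2) - (3,1) - (2,1) - (1,1) - (1,2) - (2,2)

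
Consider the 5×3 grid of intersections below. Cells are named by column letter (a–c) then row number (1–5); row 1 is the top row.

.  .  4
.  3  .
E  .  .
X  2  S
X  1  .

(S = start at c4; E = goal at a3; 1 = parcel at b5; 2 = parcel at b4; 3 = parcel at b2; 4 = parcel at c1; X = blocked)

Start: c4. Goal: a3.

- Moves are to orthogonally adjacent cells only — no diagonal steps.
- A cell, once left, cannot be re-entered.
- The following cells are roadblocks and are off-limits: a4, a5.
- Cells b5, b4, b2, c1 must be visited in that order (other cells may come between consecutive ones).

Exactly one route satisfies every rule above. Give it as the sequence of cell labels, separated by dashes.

c4 - c5 - b5 - b4 - b3 - b2 - c2 - c1 - b1 - a1 - a2 - a3

The waypoints must appear in the order b5, b4, b2, c1, with no cell reused.
Route from c4: down 1 to c5, left 1 to b5, up 3 to b2, right 1 to c2, up 1 to c1, left 2 to a1, down 2 to a3 — 11 moves in all.
Check: order respected (1 at step 2, 2 at step 3, 3 at step 5, 4 at step 7).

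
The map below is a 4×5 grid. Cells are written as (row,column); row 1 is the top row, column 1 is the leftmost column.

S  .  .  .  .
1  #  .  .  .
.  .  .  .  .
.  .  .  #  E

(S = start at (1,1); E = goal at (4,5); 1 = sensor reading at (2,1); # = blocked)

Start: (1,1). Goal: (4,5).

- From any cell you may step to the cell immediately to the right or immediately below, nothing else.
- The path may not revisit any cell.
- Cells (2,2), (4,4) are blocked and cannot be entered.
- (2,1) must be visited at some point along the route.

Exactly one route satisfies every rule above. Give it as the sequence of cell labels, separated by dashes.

Moves only go right or down, so the column and row indices never decrease.
Route from (1,1): down 2 to (3,1), right 4 to (3,5), down 1 to (4,5) — 7 moves in all.
Check: all required cells visited.

(1,1) - (2,1) - (3,1) - (3,2) - (3,3) - (3,4) - (3,5) - (4,5)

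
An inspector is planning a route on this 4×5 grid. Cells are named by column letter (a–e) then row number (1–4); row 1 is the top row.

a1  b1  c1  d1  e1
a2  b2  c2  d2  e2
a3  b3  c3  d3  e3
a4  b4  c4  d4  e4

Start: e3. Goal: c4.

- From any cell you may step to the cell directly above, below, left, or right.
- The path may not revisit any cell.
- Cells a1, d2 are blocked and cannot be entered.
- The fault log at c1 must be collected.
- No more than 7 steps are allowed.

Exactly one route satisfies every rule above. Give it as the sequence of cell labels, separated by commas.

e3, e2, e1, d1, c1, c2, c3, c4

The budget equals the shortest possible length, so every move has to be on a shortest route through the required cells.
Route from e3: up 2 to e1, left 2 to c1, down 3 to c4 — 7 moves in all.
Check: all required cells visited; 7 ≤ 7 moves.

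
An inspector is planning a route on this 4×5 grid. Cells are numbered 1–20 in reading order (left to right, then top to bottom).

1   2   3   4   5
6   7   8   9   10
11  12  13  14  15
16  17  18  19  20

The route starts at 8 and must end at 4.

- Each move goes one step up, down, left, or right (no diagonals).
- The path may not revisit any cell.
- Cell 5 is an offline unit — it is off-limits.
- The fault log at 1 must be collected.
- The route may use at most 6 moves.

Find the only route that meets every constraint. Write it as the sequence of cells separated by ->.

Any route must reach 1 and still end at 4 within 6 moves, so the order of the required stops is forced.
Route from 8: 2× left (reaching 6), up to 1, 3× right (reaching 4) — 6 moves in all.
Check: all required cells visited; 6 ≤ 6 moves.

8 -> 7 -> 6 -> 1 -> 2 -> 3 -> 4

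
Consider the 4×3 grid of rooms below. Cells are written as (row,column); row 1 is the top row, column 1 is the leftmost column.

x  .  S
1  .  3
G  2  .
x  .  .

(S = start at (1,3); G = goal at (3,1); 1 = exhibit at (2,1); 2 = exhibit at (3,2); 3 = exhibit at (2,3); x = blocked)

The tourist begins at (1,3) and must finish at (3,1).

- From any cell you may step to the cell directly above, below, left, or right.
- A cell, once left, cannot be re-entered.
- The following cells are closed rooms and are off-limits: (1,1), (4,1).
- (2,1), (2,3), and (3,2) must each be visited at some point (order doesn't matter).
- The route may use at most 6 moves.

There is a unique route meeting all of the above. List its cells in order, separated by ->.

(1,3) -> (2,3) -> (3,3) -> (3,2) -> (2,2) -> (2,1) -> (3,1)

The 6-move cap with required stops at (2,1), (2,3), (3,2) leaves no slack for detours.
Route from (1,3): 2× down (reaching (3,3)), left to (3,2), up to (2,2), left to (2,1), down to (3,1) — 6 moves in all.
Check: all required cells visited; 6 ≤ 6 moves.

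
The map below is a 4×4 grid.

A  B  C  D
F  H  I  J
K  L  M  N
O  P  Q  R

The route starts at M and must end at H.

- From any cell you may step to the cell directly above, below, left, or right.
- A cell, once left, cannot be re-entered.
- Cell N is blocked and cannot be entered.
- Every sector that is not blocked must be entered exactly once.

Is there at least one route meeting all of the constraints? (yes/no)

no

Cell R has only one open neighbour but is neither the start nor the goal, so a Hamiltonian route would have to both enter and leave it through the same neighbour — impossible without revisiting.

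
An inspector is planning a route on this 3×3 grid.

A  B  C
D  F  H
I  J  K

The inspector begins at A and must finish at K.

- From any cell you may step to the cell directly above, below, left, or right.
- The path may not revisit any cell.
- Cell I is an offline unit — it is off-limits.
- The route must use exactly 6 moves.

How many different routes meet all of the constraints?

Need simple routes of exactly 6 moves from A to K (Manhattan distance 4, so 1 moves are spent on a detour and 1 undoing it).
Enumerating: A D F B C H K | A B C H F J K.
That gives 2 routes.

2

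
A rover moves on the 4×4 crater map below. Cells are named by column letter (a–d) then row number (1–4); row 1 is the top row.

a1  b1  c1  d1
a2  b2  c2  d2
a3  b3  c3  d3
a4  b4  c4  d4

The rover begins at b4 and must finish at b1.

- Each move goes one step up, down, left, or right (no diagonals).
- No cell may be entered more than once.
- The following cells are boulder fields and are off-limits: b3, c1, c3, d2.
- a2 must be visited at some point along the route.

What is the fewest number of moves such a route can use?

Any route passes through a2 somewhere between b4 and b1. Summing Manhattan distances along the two legs (b4 → a2 → b1) gives a lower bound of 3 + 2 = 5 moves.
A route of 5 moves achieves this: b4 → a4 → a3 → a2 → a1 → b1.
Since 5 matches the lower bound, it is optimal.

5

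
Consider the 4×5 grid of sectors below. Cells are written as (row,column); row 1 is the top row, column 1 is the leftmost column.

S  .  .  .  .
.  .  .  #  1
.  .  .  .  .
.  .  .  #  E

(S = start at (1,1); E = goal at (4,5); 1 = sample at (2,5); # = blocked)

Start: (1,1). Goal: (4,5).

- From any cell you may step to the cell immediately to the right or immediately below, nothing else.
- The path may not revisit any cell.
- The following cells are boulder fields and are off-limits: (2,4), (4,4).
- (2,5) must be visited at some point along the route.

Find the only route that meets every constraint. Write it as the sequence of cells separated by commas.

Moves only go right or down, so the column and row indices never decrease.
Route from (1,1): right 4 to (1,5), down 3 to (4,5) — 7 moves in all.
Check: all required cells visited.

(1,1), (1,2), (1,3), (1,4), (1,5), (2,5), (3,5), (4,5)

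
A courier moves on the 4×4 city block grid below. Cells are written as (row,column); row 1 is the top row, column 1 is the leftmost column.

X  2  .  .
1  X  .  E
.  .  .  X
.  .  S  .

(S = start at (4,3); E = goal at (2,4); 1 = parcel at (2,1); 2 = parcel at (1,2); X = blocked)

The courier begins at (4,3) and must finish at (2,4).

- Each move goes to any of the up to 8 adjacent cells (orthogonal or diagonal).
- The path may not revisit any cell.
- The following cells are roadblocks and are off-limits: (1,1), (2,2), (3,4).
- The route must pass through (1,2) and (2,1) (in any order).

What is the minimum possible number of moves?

5

Any route passes through (1,2) and (2,1) in some order between (4,3) and (2,4). Summing Chebyshev distances along each leg and taking the cheapest ordering ((4,3) → (2,1) → (1,2) → (2,4)) gives a lower bound of 2 + 1 + 2 = 5 moves.
A route of 5 moves achieves this: (4,3) → (3,2) → (2,1) → (1,2) → (1,3) → (2,4).
Since 5 matches the lower bound, it is optimal.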